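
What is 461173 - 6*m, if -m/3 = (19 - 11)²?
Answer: 462325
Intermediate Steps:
m = -192 (m = -3*(19 - 11)² = -3*8² = -3*64 = -192)
461173 - 6*m = 461173 - 6*(-192) = 461173 - 1*(-1152) = 461173 + 1152 = 462325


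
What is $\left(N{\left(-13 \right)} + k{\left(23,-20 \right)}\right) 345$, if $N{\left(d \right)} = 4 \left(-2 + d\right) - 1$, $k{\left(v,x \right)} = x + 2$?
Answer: $-27255$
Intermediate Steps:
$k{\left(v,x \right)} = 2 + x$
$N{\left(d \right)} = -9 + 4 d$ ($N{\left(d \right)} = \left(-8 + 4 d\right) - 1 = -9 + 4 d$)
$\left(N{\left(-13 \right)} + k{\left(23,-20 \right)}\right) 345 = \left(\left(-9 + 4 \left(-13\right)\right) + \left(2 - 20\right)\right) 345 = \left(\left(-9 - 52\right) - 18\right) 345 = \left(-61 - 18\right) 345 = \left(-79\right) 345 = -27255$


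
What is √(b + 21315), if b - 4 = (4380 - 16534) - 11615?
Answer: 35*I*√2 ≈ 49.497*I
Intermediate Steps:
b = -23765 (b = 4 + ((4380 - 16534) - 11615) = 4 + (-12154 - 11615) = 4 - 23769 = -23765)
√(b + 21315) = √(-23765 + 21315) = √(-2450) = 35*I*√2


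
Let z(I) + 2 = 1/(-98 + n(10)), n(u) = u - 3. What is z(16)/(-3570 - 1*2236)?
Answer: 183/528346 ≈ 0.00034636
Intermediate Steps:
n(u) = -3 + u
z(I) = -183/91 (z(I) = -2 + 1/(-98 + (-3 + 10)) = -2 + 1/(-98 + 7) = -2 + 1/(-91) = -2 - 1/91 = -183/91)
z(16)/(-3570 - 1*2236) = -183/(91*(-3570 - 1*2236)) = -183/(91*(-3570 - 2236)) = -183/91/(-5806) = -183/91*(-1/5806) = 183/528346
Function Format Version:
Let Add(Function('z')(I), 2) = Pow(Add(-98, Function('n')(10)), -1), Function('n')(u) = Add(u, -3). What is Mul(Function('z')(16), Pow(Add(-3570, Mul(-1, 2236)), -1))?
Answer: Rational(183, 528346) ≈ 0.00034636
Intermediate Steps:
Function('n')(u) = Add(-3, u)
Function('z')(I) = Rational(-183, 91) (Function('z')(I) = Add(-2, Pow(Add(-98, Add(-3, 10)), -1)) = Add(-2, Pow(Add(-98, 7), -1)) = Add(-2, Pow(-91, -1)) = Add(-2, Rational(-1, 91)) = Rational(-183, 91))
Mul(Function('z')(16), Pow(Add(-3570, Mul(-1, 2236)), -1)) = Mul(Rational(-183, 91), Pow(Add(-3570, Mul(-1, 2236)), -1)) = Mul(Rational(-183, 91), Pow(Add(-3570, -2236), -1)) = Mul(Rational(-183, 91), Pow(-5806, -1)) = Mul(Rational(-183, 91), Rational(-1, 5806)) = Rational(183, 528346)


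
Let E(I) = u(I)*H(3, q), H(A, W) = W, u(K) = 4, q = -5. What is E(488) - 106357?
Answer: -106377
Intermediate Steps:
E(I) = -20 (E(I) = 4*(-5) = -20)
E(488) - 106357 = -20 - 106357 = -106377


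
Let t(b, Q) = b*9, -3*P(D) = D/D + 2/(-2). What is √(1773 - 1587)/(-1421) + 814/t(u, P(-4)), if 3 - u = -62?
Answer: 814/585 - √186/1421 ≈ 1.3819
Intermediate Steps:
u = 65 (u = 3 - 1*(-62) = 3 + 62 = 65)
P(D) = 0 (P(D) = -(D/D + 2/(-2))/3 = -(1 + 2*(-½))/3 = -(1 - 1)/3 = -⅓*0 = 0)
t(b, Q) = 9*b
√(1773 - 1587)/(-1421) + 814/t(u, P(-4)) = √(1773 - 1587)/(-1421) + 814/((9*65)) = √186*(-1/1421) + 814/585 = -√186/1421 + 814*(1/585) = -√186/1421 + 814/585 = 814/585 - √186/1421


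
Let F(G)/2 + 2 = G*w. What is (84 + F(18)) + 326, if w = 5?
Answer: 586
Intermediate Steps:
F(G) = -4 + 10*G (F(G) = -4 + 2*(G*5) = -4 + 2*(5*G) = -4 + 10*G)
(84 + F(18)) + 326 = (84 + (-4 + 10*18)) + 326 = (84 + (-4 + 180)) + 326 = (84 + 176) + 326 = 260 + 326 = 586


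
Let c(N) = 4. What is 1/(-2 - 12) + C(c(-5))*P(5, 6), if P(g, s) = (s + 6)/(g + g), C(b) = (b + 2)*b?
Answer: 2011/70 ≈ 28.729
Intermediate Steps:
C(b) = b*(2 + b) (C(b) = (2 + b)*b = b*(2 + b))
P(g, s) = (6 + s)/(2*g) (P(g, s) = (6 + s)/((2*g)) = (6 + s)*(1/(2*g)) = (6 + s)/(2*g))
1/(-2 - 12) + C(c(-5))*P(5, 6) = 1/(-2 - 12) + (4*(2 + 4))*((½)*(6 + 6)/5) = 1/(-14) + (4*6)*((½)*(⅕)*12) = -1/14 + 24*(6/5) = -1/14 + 144/5 = 2011/70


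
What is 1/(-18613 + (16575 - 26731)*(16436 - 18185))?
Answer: 1/17744231 ≈ 5.6356e-8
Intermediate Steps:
1/(-18613 + (16575 - 26731)*(16436 - 18185)) = 1/(-18613 - 10156*(-1749)) = 1/(-18613 + 17762844) = 1/17744231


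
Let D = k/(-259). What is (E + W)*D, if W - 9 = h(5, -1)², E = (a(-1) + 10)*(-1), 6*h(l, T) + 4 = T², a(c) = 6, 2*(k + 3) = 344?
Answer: 4563/1036 ≈ 4.4044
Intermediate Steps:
k = 169 (k = -3 + (½)*344 = -3 + 172 = 169)
D = -169/259 (D = 169/(-259) = 169*(-1/259) = -169/259 ≈ -0.65251)
h(l, T) = -⅔ + T²/6
E = -16 (E = (6 + 10)*(-1) = 16*(-1) = -16)
W = 37/4 (W = 9 + (-⅔ + (⅙)*(-1)²)² = 9 + (-⅔ + (⅙)*1)² = 9 + (-⅔ + ⅙)² = 9 + (-½)² = 9 + ¼ = 37/4 ≈ 9.2500)
(E + W)*D = (-16 + 37/4)*(-169/259) = -27/4*(-169/259) = 4563/1036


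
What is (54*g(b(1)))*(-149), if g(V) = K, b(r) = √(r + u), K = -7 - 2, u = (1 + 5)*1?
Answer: 72414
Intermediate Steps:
u = 6 (u = 6*1 = 6)
K = -9
b(r) = √(6 + r) (b(r) = √(r + 6) = √(6 + r))
g(V) = -9
(54*g(b(1)))*(-149) = (54*(-9))*(-149) = -486*(-149) = 72414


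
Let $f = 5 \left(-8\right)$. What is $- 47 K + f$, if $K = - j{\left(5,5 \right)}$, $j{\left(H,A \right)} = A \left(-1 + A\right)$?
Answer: $900$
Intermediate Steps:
$K = -20$ ($K = - 5 \left(-1 + 5\right) = - 5 \cdot 4 = \left(-1\right) 20 = -20$)
$f = -40$
$- 47 K + f = \left(-47\right) \left(-20\right) - 40 = 940 - 40 = 900$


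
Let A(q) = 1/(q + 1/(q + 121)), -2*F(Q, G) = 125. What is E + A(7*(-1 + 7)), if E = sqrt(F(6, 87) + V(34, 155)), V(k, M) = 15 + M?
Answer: 163/6847 + sqrt(430)/2 ≈ 10.392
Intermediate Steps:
F(Q, G) = -125/2 (F(Q, G) = -1/2*125 = -125/2)
A(q) = 1/(q + 1/(121 + q))
E = sqrt(430)/2 (E = sqrt(-125/2 + (15 + 155)) = sqrt(-125/2 + 170) = sqrt(215/2) = sqrt(430)/2 ≈ 10.368)
E + A(7*(-1 + 7)) = sqrt(430)/2 + (121 + 7*(-1 + 7))/(1 + (7*(-1 + 7))**2 + 121*(7*(-1 + 7))) = sqrt(430)/2 + (121 + 7*6)/(1 + (7*6)**2 + 121*(7*6)) = sqrt(430)/2 + (121 + 42)/(1 + 42**2 + 121*42) = sqrt(430)/2 + 163/(1 + 1764 + 5082) = sqrt(430)/2 + 163/6847 = 163/6847 + sqrt(430)/2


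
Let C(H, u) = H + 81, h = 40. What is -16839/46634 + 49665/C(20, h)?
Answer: 2314376871/4710034 ≈ 491.37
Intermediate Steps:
C(H, u) = 81 + H
-16839/46634 + 49665/C(20, h) = -16839/46634 + 49665/(81 + 20) = -16839*1/46634 + 49665/101 = -16839/46634 + 49665*(1/101) = -16839/46634 + 49665/101 = 2314376871/4710034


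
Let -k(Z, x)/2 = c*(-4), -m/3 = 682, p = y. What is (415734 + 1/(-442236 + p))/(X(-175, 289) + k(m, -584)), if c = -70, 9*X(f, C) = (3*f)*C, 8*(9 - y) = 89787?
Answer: -1508117905594/63186798255 ≈ -23.868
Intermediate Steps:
y = -89715/8 (y = 9 - ⅛*89787 = 9 - 89787/8 = -89715/8 ≈ -11214.)
p = -89715/8 ≈ -11214.
X(f, C) = C*f/3 (X(f, C) = ((3*f)*C)/9 = (3*C*f)/9 = C*f/3)
m = -2046 (m = -3*682 = -2046)
k(Z, x) = -560 (k(Z, x) = -(-140)*(-4) = -2*280 = -560)
(415734 + 1/(-442236 + p))/(X(-175, 289) + k(m, -584)) = (415734 + 1/(-442236 - 89715/8))/((⅓)*289*(-175) - 560) = (415734 + 1/(-3627603/8))/(-50575/3 - 560) = (415734 - 8/3627603)/(-52255/3) = (1508117905594/3627603)*(-3/52255) = -1508117905594/63186798255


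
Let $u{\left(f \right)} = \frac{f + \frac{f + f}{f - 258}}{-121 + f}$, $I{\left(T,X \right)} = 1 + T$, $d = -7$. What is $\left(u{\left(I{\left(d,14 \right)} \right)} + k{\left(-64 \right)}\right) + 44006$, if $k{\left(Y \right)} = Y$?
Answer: $\frac{122774079}{2794} \approx 43942.0$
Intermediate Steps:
$u{\left(f \right)} = \frac{f + \frac{2 f}{-258 + f}}{-121 + f}$
$\left(u{\left(I{\left(d,14 \right)} \right)} + k{\left(-64 \right)}\right) + 44006 = \left(\frac{\left(1 - 7\right) \left(-256 + \left(1 - 7\right)\right)}{31218 + \left(1 - 7\right)^{2} - 379 \left(1 - 7\right)} - 64\right) + 44006 = \left(- \frac{6 \left(-256 - 6\right)}{31218 + \left(-6\right)^{2} - -2274} - 64\right) + 44006 = \left(\left(-6\right) \frac{1}{31218 + 36 + 2274} \left(-262\right) - 64\right) + 44006 = \left(\left(-6\right) \frac{1}{33528} \left(-262\right) - 64\right) + 44006 = \left(\frac{131}{2794} - 64\right) + 44006 = - \frac{178685}{2794} + 44006 = \frac{122774079}{2794}$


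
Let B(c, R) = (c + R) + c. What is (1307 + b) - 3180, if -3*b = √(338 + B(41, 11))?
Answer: -1873 - √431/3 ≈ -1879.9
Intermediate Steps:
B(c, R) = R + 2*c (B(c, R) = (R + c) + c = R + 2*c)
b = -√431/3 (b = -√(338 + (11 + 2*41))/3 = -√(338 + (11 + 82))/3 = -√(338 + 93)/3 = -√431/3 ≈ -6.9202)
(1307 + b) - 3180 = (1307 - √431/3) - 3180 = -1873 - √431/3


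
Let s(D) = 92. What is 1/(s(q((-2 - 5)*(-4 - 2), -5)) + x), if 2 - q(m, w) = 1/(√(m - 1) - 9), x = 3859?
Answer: 1/3951 ≈ 0.00025310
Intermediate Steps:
q(m, w) = 2 - 1/(-9 + √(-1 + m)) (q(m, w) = 2 - 1/(√(m - 1) - 9) = 2 - 1/(√(-1 + m) - 9) = 2 - 1/(-9 + √(-1 + m)))
1/(s(q((-2 - 5)*(-4 - 2), -5)) + x) = 1/(92 + 3859) = 1/3951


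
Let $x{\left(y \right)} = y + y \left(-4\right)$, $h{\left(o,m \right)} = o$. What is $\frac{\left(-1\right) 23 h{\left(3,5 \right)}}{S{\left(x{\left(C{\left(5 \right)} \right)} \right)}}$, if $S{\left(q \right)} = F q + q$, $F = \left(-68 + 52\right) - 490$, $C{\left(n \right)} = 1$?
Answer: $- \frac{23}{505} \approx -0.045545$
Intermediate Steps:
$x{\left(y \right)} = - 3 y$ ($x{\left(y \right)} = y - 4 y = - 3 y$)
$F = -506$ ($F = -16 - 490 = -506$)
$S{\left(q \right)} = - 505 q$ ($S{\left(q \right)} = - 506 q + q = - 505 q$)
$\frac{\left(-1\right) 23 h{\left(3,5 \right)}}{S{\left(x{\left(C{\left(5 \right)} \right)} \right)}} = \frac{\left(-1\right) 23 \cdot 3}{\left(-505\right) \left(\left(-3\right) 1\right)} = \frac{\left(-23\right) 3}{\left(-505\right) \left(-3\right)} = - \frac{69}{1515} = \left(-69\right) \frac{1}{1515} = - \frac{23}{505}$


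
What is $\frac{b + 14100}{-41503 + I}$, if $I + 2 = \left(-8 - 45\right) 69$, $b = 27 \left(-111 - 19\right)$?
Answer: $- \frac{1765}{7527} \approx -0.23449$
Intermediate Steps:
$b = -3510$ ($b = 27 \left(-130\right) = -3510$)
$I = -3659$ ($I = -2 + \left(-8 - 45\right) 69 = -2 - 3657 = -3659$)
$\frac{b + 14100}{-41503 + I} = \frac{-3510 + 14100}{-41503 - 3659} = \frac{10590}{-45162} = 10590 \left(- \frac{1}{45162}\right) = - \frac{1765}{7527}$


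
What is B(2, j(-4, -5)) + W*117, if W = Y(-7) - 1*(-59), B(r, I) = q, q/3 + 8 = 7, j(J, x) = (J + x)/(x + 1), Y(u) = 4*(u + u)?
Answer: 348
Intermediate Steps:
Y(u) = 8*u (Y(u) = 4*(2*u) = 8*u)
j(J, x) = (J + x)/(1 + x)
q = -3 (q = -24 + 3*7 = -24 + 21 = -3)
B(r, I) = -3
W = 3 (W = 8*(-7) - 1*(-59) = -56 + 59 = 3)
B(2, j(-4, -5)) + W*117 = -3 + 3*117 = -3 + 351 = 348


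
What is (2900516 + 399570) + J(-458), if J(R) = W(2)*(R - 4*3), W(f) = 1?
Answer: 3299616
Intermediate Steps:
J(R) = -12 + R (J(R) = 1*(R - 4*3) = 1*(R - 12) = 1*(-12 + R) = -12 + R)
(2900516 + 399570) + J(-458) = (2900516 + 399570) + (-12 - 458) = 3300086 - 470 = 3299616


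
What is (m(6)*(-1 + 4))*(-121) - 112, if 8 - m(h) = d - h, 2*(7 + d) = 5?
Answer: -13655/2 ≈ -6827.5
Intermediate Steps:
d = -9/2 (d = -7 + (½)*5 = -7 + 5/2 = -9/2 ≈ -4.5000)
m(h) = 25/2 + h (m(h) = 8 - (-9/2 - h) = 8 + (9/2 + h) = 25/2 + h)
(m(6)*(-1 + 4))*(-121) - 112 = ((25/2 + 6)*(-1 + 4))*(-121) - 112 = ((37/2)*3)*(-121) - 112 = (111/2)*(-121) - 112 = -13431/2 - 112 = -13655/2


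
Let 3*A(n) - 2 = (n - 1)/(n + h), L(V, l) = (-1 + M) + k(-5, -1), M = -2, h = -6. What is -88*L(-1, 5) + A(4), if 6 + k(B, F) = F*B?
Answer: 2113/6 ≈ 352.17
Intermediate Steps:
k(B, F) = -6 + B*F (k(B, F) = -6 + F*B = -6 + B*F)
L(V, l) = -4 (L(V, l) = (-1 - 2) + (-6 - 5*(-1)) = -3 + (-6 + 5) = -3 - 1 = -4)
A(n) = 2/3 + (-1 + n)/(3*(-6 + n)) (A(n) = 2/3 + ((n - 1)/(n - 6))/3 = 2/3 + ((-1 + n)/(-6 + n))/3 = 2/3 + (-1 + n)/(3*(-6 + n)))
-88*L(-1, 5) + A(4) = -88*(-4) + (-13/3 + 4)/(-6 + 4) = 352 - 1/3/(-2) = 352 - 1/2*(-1/3) = 352 + 1/6 = 2113/6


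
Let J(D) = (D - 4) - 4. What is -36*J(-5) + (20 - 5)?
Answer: 483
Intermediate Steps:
J(D) = -8 + D (J(D) = (-4 + D) - 4 = -8 + D)
-36*J(-5) + (20 - 5) = -36*(-8 - 5) + (20 - 5) = -36*(-13) + 15 = 468 + 15 = 483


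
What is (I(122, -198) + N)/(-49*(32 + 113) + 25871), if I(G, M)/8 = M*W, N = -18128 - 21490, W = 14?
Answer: -30897/9383 ≈ -3.2929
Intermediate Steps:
N = -39618
I(G, M) = 112*M (I(G, M) = 8*(M*14) = 8*(14*M) = 112*M)
(I(122, -198) + N)/(-49*(32 + 113) + 25871) = (112*(-198) - 39618)/(-49*(32 + 113) + 25871) = (-22176 - 39618)/(-49*145 + 25871) = -61794/(-7105 + 25871) = -61794/18766 = -61794*1/18766 = -30897/9383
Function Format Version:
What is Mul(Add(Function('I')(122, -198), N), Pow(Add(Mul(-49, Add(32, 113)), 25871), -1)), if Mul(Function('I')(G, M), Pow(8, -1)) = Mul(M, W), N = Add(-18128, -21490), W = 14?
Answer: Rational(-30897, 9383) ≈ -3.2929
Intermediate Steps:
N = -39618
Function('I')(G, M) = Mul(112, M) (Function('I')(G, M) = Mul(8, Mul(M, 14)) = Mul(8, Mul(14, M)) = Mul(112, M))
Mul(Add(Function('I')(122, -198), N), Pow(Add(Mul(-49, Add(32, 113)), 25871), -1)) = Mul(Add(Mul(112, -198), -39618), Pow(Add(Mul(-49, Add(32, 113)), 25871), -1)) = Mul(Add(-22176, -39618), Pow(Add(Mul(-49, 145), 25871), -1)) = Mul(-61794, Pow(Add(-7105, 25871), -1)) = Mul(-61794, Pow(18766, -1)) = Mul(-61794, Rational(1, 18766)) = Rational(-30897, 9383)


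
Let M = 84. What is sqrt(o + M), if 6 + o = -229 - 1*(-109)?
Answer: I*sqrt(42) ≈ 6.4807*I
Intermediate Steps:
o = -126 (o = -6 + (-229 - 1*(-109)) = -6 + (-229 + 109) = -6 - 120 = -126)
sqrt(o + M) = sqrt(-126 + 84) = sqrt(-42) = I*sqrt(42)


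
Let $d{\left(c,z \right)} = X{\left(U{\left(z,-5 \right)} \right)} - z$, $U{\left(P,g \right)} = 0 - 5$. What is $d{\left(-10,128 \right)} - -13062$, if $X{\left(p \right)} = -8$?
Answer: $12926$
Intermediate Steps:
$U{\left(P,g \right)} = -5$ ($U{\left(P,g \right)} = 0 - 5 = -5$)
$d{\left(c,z \right)} = -8 - z$
$d{\left(-10,128 \right)} - -13062 = \left(-8 - 128\right) - -13062 = \left(-8 - 128\right) + 13062 = -136 + 13062 = 12926$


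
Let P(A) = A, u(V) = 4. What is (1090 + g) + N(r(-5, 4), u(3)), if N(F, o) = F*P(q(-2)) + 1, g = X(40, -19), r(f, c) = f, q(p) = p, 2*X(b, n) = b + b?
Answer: 1141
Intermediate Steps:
X(b, n) = b (X(b, n) = (b + b)/2 = (2*b)/2 = b)
g = 40
N(F, o) = 1 - 2*F (N(F, o) = F*(-2) + 1 = -2*F + 1 = 1 - 2*F)
(1090 + g) + N(r(-5, 4), u(3)) = (1090 + 40) + (1 - 2*(-5)) = 1130 + (1 + 10) = 1130 + 11 = 1141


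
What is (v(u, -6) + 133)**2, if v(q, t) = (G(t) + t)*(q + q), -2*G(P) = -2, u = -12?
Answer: 64009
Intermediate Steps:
G(P) = 1 (G(P) = -1/2*(-2) = 1)
v(q, t) = 2*q*(1 + t) (v(q, t) = (1 + t)*(q + q) = (1 + t)*(2*q) = 2*q*(1 + t))
(v(u, -6) + 133)**2 = (2*(-12)*(1 - 6) + 133)**2 = (2*(-12)*(-5) + 133)**2 = (120 + 133)**2 = 253**2 = 64009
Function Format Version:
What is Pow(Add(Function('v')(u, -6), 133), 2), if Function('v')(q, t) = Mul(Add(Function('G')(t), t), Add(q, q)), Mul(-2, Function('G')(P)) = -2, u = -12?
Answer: 64009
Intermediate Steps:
Function('G')(P) = 1 (Function('G')(P) = Mul(Rational(-1, 2), -2) = 1)
Function('v')(q, t) = Mul(2, q, Add(1, t)) (Function('v')(q, t) = Mul(Add(1, t), Add(q, q)) = Mul(Add(1, t), Mul(2, q)) = Mul(2, q, Add(1, t)))
Pow(Add(Function('v')(u, -6), 133), 2) = Pow(Add(Mul(2, -12, Add(1, -6)), 133), 2) = Pow(Add(Mul(2, -12, -5), 133), 2) = Pow(Add(120, 133), 2) = Pow(253, 2) = 64009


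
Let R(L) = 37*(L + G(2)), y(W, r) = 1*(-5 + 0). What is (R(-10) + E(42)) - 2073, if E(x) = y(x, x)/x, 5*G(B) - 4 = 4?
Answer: -500623/210 ≈ -2383.9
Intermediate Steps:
G(B) = 8/5 (G(B) = 4/5 + (1/5)*4 = 4/5 + 4/5 = 8/5)
y(W, r) = -5 (y(W, r) = 1*(-5) = -5)
R(L) = 296/5 + 37*L (R(L) = 37*(L + 8/5) = 37*(8/5 + L) = 296/5 + 37*L)
E(x) = -5/x
(R(-10) + E(42)) - 2073 = ((296/5 + 37*(-10)) - 5/42) - 2073 = ((296/5 - 370) - 5*1/42) - 2073 = (-1554/5 - 5/42) - 2073 = -65293/210 - 2073 = -500623/210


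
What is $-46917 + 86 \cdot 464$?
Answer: $-7013$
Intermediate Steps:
$-46917 + 86 \cdot 464 = -46917 + 39904 = -7013$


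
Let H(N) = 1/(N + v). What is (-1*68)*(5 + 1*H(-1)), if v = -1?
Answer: -306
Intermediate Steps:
H(N) = 1/(-1 + N) (H(N) = 1/(N - 1) = 1/(-1 + N))
(-1*68)*(5 + 1*H(-1)) = (-1*68)*(5 + 1/(-1 - 1)) = -68*(5 + 1/(-2)) = -68*(5 + 1*(-½)) = -68*(5 - ½) = -68*9/2 = -306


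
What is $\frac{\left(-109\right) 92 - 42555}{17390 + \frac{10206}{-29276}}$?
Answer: $- \frac{769709954}{254549717} \approx -3.0238$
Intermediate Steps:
$\frac{\left(-109\right) 92 - 42555}{17390 + \frac{10206}{-29276}} = \frac{-10028 - 42555}{17390 + 10206 \left(- \frac{1}{29276}\right)} = - \frac{52583}{17390 - \frac{5103}{14638}} = - \frac{52583}{\frac{254549717}{14638}} = \left(-52583\right) \frac{14638}{254549717} = - \frac{769709954}{254549717}$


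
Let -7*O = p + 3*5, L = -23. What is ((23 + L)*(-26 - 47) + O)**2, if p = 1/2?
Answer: 961/196 ≈ 4.9031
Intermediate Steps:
p = 1/2 ≈ 0.50000
O = -31/14 (O = -(1/2 + 3*5)/7 = -(1/2 + 15)/7 = -1/7*31/2 = -31/14 ≈ -2.2143)
((23 + L)*(-26 - 47) + O)**2 = ((23 - 23)*(-26 - 47) - 31/14)**2 = (0*(-73) - 31/14)**2 = (0 - 31/14)**2 = (-31/14)**2 = 961/196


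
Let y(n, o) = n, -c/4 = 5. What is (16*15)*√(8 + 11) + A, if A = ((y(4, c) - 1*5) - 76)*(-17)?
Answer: 1309 + 240*√19 ≈ 2355.1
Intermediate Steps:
c = -20 (c = -4*5 = -20)
A = 1309 (A = ((4 - 1*5) - 76)*(-17) = ((4 - 5) - 76)*(-17) = (-1 - 76)*(-17) = -77*(-17) = 1309)
(16*15)*√(8 + 11) + A = (16*15)*√(8 + 11) + 1309 = 240*√19 + 1309 = 1309 + 240*√19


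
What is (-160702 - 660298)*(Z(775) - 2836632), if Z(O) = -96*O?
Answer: 2389957272000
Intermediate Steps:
(-160702 - 660298)*(Z(775) - 2836632) = (-160702 - 660298)*(-96*775 - 2836632) = -821000*(-74400 - 2836632) = -821000*(-2911032) = 2389957272000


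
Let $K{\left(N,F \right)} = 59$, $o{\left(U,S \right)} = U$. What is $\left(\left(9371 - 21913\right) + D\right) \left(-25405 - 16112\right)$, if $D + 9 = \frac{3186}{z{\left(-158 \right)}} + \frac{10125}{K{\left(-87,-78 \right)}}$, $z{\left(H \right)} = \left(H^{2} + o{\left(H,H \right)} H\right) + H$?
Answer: $\frac{11977662311127}{23305} \approx 5.1395 \cdot 10^{8}$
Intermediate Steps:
$z{\left(H \right)} = H + 2 H^{2}$ ($z{\left(H \right)} = \left(H^{2} + H H\right) + H = \left(H^{2} + H^{2}\right) + H = 2 H^{2} + H = H + 2 H^{2}$)
$D = \frac{26537853}{163135}$ ($D = -9 + \left(\frac{3186}{\left(-158\right) \left(1 + 2 \left(-158\right)\right)} + \frac{10125}{59}\right) = -9 + \left(\frac{3186}{\left(-158\right) \left(1 - 316\right)} + 10125 \cdot \frac{1}{59}\right) = -9 + \left(\frac{3186}{\left(-158\right) \left(-315\right)} + \frac{10125}{59}\right) = -9 + \left(\frac{3186}{49770} + \frac{10125}{59}\right) = -9 + \left(3186 \cdot \frac{1}{49770} + \frac{10125}{59}\right) = -9 + \left(\frac{177}{2765} + \frac{10125}{59}\right) = -9 + \frac{28006068}{163135} = \frac{26537853}{163135} \approx 162.67$)
$\left(\left(9371 - 21913\right) + D\right) \left(-25405 - 16112\right) = \left(\left(9371 - 21913\right) + \frac{26537853}{163135}\right) \left(-25405 - 16112\right) = \left(-12542 + \frac{26537853}{163135}\right) \left(-41517\right) = \left(- \frac{2019501317}{163135}\right) \left(-41517\right) = \frac{11977662311127}{23305}$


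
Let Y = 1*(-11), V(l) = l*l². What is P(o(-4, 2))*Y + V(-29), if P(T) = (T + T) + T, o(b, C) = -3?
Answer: -24290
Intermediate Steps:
V(l) = l³
P(T) = 3*T (P(T) = 2*T + T = 3*T)
Y = -11
P(o(-4, 2))*Y + V(-29) = (3*(-3))*(-11) + (-29)³ = -9*(-11) - 24389 = 99 - 24389 = -24290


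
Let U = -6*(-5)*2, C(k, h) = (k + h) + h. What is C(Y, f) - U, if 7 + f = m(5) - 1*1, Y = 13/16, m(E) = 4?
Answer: -1075/16 ≈ -67.188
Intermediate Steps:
Y = 13/16 (Y = 13*(1/16) = 13/16 ≈ 0.81250)
f = -4 (f = -7 + (4 - 1*1) = -7 + (4 - 1) = -7 + 3 = -4)
C(k, h) = k + 2*h (C(k, h) = (h + k) + h = k + 2*h)
U = 60 (U = 30*2 = 60)
C(Y, f) - U = (13/16 + 2*(-4)) - 1*60 = (13/16 - 8) - 60 = -115/16 - 60 = -1075/16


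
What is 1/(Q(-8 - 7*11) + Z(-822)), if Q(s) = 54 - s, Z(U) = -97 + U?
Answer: -1/780 ≈ -0.0012821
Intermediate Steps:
1/(Q(-8 - 7*11) + Z(-822)) = 1/((54 - (-8 - 7*11)) + (-97 - 822)) = 1/((54 - (-8 - 77)) - 919) = 1/((54 - 1*(-85)) - 919) = 1/((54 + 85) - 919) = 1/(139 - 919) = 1/(-780) = -1/780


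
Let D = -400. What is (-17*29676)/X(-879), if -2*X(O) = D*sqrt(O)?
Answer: 42041*I*sqrt(879)/14650 ≈ 85.08*I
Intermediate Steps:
X(O) = 200*sqrt(O) (X(O) = -(-200)*sqrt(O) = 200*sqrt(O))
(-17*29676)/X(-879) = (-17*29676)/((200*sqrt(-879))) = -504492*(-I*sqrt(879)/175800) = -(-42041)*I*sqrt(879)/14650 = 42041*I*sqrt(879)/14650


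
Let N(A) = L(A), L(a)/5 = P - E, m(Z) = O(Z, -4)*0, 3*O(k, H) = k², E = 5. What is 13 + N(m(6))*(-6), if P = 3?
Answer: 73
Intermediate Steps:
O(k, H) = k²/3
m(Z) = 0 (m(Z) = (Z²/3)*0 = 0)
L(a) = -10 (L(a) = 5*(3 - 1*5) = 5*(3 - 5) = 5*(-2) = -10)
N(A) = -10
13 + N(m(6))*(-6) = 13 - 10*(-6) = 13 + 60 = 73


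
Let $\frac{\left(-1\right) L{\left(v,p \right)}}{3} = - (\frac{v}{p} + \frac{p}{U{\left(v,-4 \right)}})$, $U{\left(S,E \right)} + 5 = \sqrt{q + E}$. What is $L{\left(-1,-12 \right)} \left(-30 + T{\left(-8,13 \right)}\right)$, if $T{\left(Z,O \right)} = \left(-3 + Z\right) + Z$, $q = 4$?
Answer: $- \frac{7301}{20} \approx -365.05$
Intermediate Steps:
$U{\left(S,E \right)} = -5 + \sqrt{4 + E}$
$T{\left(Z,O \right)} = -3 + 2 Z$
$L{\left(v,p \right)} = - \frac{3 p}{5} + \frac{3 v}{p}$ ($L{\left(v,p \right)} = - 3 \left(- (\frac{v}{p} + \frac{p}{-5 + \sqrt{4 - 4}})\right) = - 3 \left(- (\frac{v}{p} + \frac{p}{-5 + \sqrt{0}})\right) = - 3 \left(- (\frac{v}{p} + \frac{p}{-5 + 0})\right) = - 3 \left(- (\frac{v}{p} + \frac{p}{-5})\right) = - 3 \left(- (\frac{v}{p} + p \left(- \frac{1}{5}\right))\right) = - 3 \left(- (\frac{v}{p} - \frac{p}{5})\right) = - 3 \left(- (- \frac{p}{5} + \frac{v}{p})\right) = - 3 \left(\frac{p}{5} - \frac{v}{p}\right) = - \frac{3 p}{5} + \frac{3 v}{p}$)
$L{\left(-1,-12 \right)} \left(-30 + T{\left(-8,13 \right)}\right) = \left(\left(- \frac{3}{5}\right) \left(-12\right) + 3 \left(-1\right) \frac{1}{-12}\right) \left(-30 + \left(-3 + 2 \left(-8\right)\right)\right) = \left(\frac{36}{5} + 3 \left(-1\right) \left(- \frac{1}{12}\right)\right) \left(-30 - 19\right) = \left(\frac{36}{5} + \frac{1}{4}\right) \left(-30 - 19\right) = \frac{149}{20} \left(-49\right) = - \frac{7301}{20}$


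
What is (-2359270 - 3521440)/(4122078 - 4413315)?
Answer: 30470/1509 ≈ 20.192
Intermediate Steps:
(-2359270 - 3521440)/(4122078 - 4413315) = -5880710/(-291237) = -5880710*(-1/291237) = 30470/1509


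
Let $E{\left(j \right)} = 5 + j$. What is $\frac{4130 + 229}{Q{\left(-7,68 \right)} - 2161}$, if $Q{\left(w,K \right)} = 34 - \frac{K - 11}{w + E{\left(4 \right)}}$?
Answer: $- \frac{2906}{1437} \approx -2.0223$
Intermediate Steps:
$Q{\left(w,K \right)} = 34 - \frac{-11 + K}{9 + w}$ ($Q{\left(w,K \right)} = 34 - \frac{K - 11}{w + \left(5 + 4\right)} = 34 - \frac{-11 + K}{w + 9} = 34 - \frac{-11 + K}{9 + w}$)
$\frac{4130 + 229}{Q{\left(-7,68 \right)} - 2161} = \frac{4130 + 229}{\frac{317 - 68 + 34 \left(-7\right)}{9 - 7} - 2161} = \frac{4359}{\frac{317 - 68 - 238}{2} - 2161} = \frac{4359}{\frac{1}{2} \cdot 11 - 2161} = \frac{4359}{\frac{11}{2} - 2161} = \frac{4359}{- \frac{4311}{2}} = 4359 \left(- \frac{2}{4311}\right) = - \frac{2906}{1437}$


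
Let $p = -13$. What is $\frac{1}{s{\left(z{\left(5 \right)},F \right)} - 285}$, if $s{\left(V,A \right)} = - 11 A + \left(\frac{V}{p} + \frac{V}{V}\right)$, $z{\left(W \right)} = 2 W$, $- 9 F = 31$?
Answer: $- \frac{117}{28885} \approx -0.0040505$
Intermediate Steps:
$F = - \frac{31}{9}$ ($F = \left(- \frac{1}{9}\right) 31 = - \frac{31}{9} \approx -3.4444$)
$s{\left(V,A \right)} = 1 - 11 A - \frac{V}{13}$ ($s{\left(V,A \right)} = - 11 A + \left(\frac{V}{-13} + \frac{V}{V}\right) = - 11 A + \left(V \left(- \frac{1}{13}\right) + 1\right) = - 11 A - \left(-1 + \frac{V}{13}\right) = 1 - 11 A - \frac{V}{13}$)
$\frac{1}{s{\left(z{\left(5 \right)},F \right)} - 285} = \frac{1}{\left(1 - - \frac{341}{9} - \frac{2 \cdot 5}{13}\right) - 285} = \frac{1}{\left(1 + \frac{341}{9} - \frac{10}{13}\right) - 285} = \frac{1}{\frac{4460}{117} - 285} = \frac{1}{- \frac{28885}{117}} = - \frac{117}{28885}$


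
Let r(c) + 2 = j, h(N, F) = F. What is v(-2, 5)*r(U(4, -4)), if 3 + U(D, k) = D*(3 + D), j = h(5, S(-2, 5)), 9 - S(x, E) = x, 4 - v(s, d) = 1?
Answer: 27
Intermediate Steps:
v(s, d) = 3 (v(s, d) = 4 - 1*1 = 4 - 1 = 3)
S(x, E) = 9 - x
j = 11 (j = 9 - 1*(-2) = 9 + 2 = 11)
U(D, k) = -3 + D*(3 + D)
r(c) = 9 (r(c) = -2 + 11 = 9)
v(-2, 5)*r(U(4, -4)) = 3*9 = 27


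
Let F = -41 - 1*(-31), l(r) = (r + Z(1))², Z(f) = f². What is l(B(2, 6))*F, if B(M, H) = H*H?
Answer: -13690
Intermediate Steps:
B(M, H) = H²
l(r) = (1 + r)² (l(r) = (r + 1²)² = (r + 1)² = (1 + r)²)
F = -10 (F = -41 + 31 = -10)
l(B(2, 6))*F = (1 + 6²)²*(-10) = (1 + 36)²*(-10) = 37²*(-10) = 1369*(-10) = -13690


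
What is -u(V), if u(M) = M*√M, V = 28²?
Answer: -21952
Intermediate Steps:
V = 784
u(M) = M^(3/2)
-u(V) = -784^(3/2) = -1*21952 = -21952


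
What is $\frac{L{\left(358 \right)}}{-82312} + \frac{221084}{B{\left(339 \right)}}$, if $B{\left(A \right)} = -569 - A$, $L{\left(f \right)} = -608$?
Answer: $- \frac{568666067}{2335603} \approx -243.48$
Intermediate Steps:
$\frac{L{\left(358 \right)}}{-82312} + \frac{221084}{B{\left(339 \right)}} = - \frac{608}{-82312} + \frac{221084}{-569 - 339} = \left(-608\right) \left(- \frac{1}{82312}\right) + \frac{221084}{-569 - 339} = \frac{76}{10289} + \frac{221084}{-908} = \frac{76}{10289} + 221084 \left(- \frac{1}{908}\right) = \frac{76}{10289} - \frac{55271}{227} = - \frac{568666067}{2335603}$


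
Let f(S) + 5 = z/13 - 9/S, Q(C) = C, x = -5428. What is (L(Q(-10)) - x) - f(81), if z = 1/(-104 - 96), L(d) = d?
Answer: 126900809/23400 ≈ 5423.1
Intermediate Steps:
z = -1/200 (z = 1/(-200) = -1/200 ≈ -0.0050000)
f(S) = -13001/2600 - 9/S (f(S) = -5 + (-1/200/13 - 9/S) = -5 + (-1/200*1/13 - 9/S) = -5 + (-1/2600 - 9/S) = -13001/2600 - 9/S)
(L(Q(-10)) - x) - f(81) = (-10 - 1*(-5428)) - (-13001/2600 - 9/81) = (-10 + 5428) - (-13001/2600 - 9*1/81) = 5418 - (-13001/2600 - ⅑) = 5418 - 1*(-119609/23400) = 5418 + 119609/23400 = 126900809/23400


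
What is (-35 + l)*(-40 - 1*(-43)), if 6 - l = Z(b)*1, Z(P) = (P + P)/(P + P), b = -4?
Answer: -90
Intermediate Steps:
Z(P) = 1 (Z(P) = (2*P)/((2*P)) = (2*P)*(1/(2*P)) = 1)
l = 5 (l = 6 - 1 = 5)
(-35 + l)*(-40 - 1*(-43)) = (-35 + 5)*(-40 - 1*(-43)) = -30*(-40 + 43) = -30*3 = -90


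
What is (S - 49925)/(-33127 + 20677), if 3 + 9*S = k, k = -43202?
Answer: 49253/11205 ≈ 4.3956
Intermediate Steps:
S = -43205/9 (S = -⅓ + (⅑)*(-43202) = -⅓ - 43202/9 = -43205/9 ≈ -4800.6)
(S - 49925)/(-33127 + 20677) = (-43205/9 - 49925)/(-33127 + 20677) = -492530/9/(-12450) = -492530/9*(-1/12450) = 49253/11205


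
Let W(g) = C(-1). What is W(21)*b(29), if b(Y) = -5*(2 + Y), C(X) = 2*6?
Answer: -1860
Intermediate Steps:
C(X) = 12
b(Y) = -10 - 5*Y
W(g) = 12
W(21)*b(29) = 12*(-10 - 5*29) = 12*(-10 - 145) = 12*(-155) = -1860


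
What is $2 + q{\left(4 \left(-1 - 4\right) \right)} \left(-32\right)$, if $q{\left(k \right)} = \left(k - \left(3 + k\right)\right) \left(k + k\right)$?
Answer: $-3838$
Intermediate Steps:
$q{\left(k \right)} = - 6 k$ ($q{\left(k \right)} = - 3 \cdot 2 k = - 6 k$)
$2 + q{\left(4 \left(-1 - 4\right) \right)} \left(-32\right) = 2 + - 6 \cdot 4 \left(-1 - 4\right) \left(-32\right) = 2 + - 6 \cdot 4 \left(-5\right) \left(-32\right) = 2 + \left(-6\right) \left(-20\right) \left(-32\right) = 2 + 120 \left(-32\right) = 2 - 3840 = -3838$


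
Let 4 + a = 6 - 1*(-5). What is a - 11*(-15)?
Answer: 172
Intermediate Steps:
a = 7 (a = -4 + (6 - 1*(-5)) = -4 + (6 + 5) = -4 + 11 = 7)
a - 11*(-15) = 7 - 11*(-15) = 7 + 165 = 172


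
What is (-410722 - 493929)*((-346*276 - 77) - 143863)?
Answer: 216606016836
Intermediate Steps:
(-410722 - 493929)*((-346*276 - 77) - 143863) = -904651*((-95496 - 77) - 143863) = -904651*(-95573 - 143863) = -904651*(-239436) = 216606016836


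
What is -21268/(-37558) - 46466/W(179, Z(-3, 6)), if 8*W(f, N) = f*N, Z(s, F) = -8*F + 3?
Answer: 7066336982/151264845 ≈ 46.715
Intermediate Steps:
Z(s, F) = 3 - 8*F
W(f, N) = N*f/8 (W(f, N) = (f*N)/8 = (N*f)/8 = N*f/8)
-21268/(-37558) - 46466/W(179, Z(-3, 6)) = -21268/(-37558) - 46466*8/(179*(3 - 8*6)) = -21268*(-1/37558) - 46466*8/(179*(3 - 48)) = 10634/18779 - 46466/((⅛)*(-45)*179) = 10634/18779 - 46466/(-8055/8) = 10634/18779 - 46466*(-8/8055) = 10634/18779 + 371728/8055 = 7066336982/151264845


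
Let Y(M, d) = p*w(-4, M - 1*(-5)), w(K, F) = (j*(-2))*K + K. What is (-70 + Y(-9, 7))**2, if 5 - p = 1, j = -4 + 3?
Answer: 13924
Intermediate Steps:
j = -1
w(K, F) = 3*K (w(K, F) = (-1*(-2))*K + K = 2*K + K = 3*K)
p = 4 (p = 5 - 1*1 = 5 - 1 = 4)
Y(M, d) = -48 (Y(M, d) = 4*(3*(-4)) = 4*(-12) = -48)
(-70 + Y(-9, 7))**2 = (-70 - 48)**2 = (-118)**2 = 13924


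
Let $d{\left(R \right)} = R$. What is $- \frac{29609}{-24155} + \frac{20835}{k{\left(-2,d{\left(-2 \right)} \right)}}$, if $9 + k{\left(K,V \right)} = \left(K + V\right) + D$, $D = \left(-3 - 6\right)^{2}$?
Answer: $\frac{505282837}{1642540} \approx 307.62$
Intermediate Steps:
$D = 81$ ($D = \left(-9\right)^{2} = 81$)
$k{\left(K,V \right)} = 72 + K + V$ ($k{\left(K,V \right)} = -9 + \left(\left(K + V\right) + 81\right) = -9 + \left(81 + K + V\right) = 72 + K + V$)
$- \frac{29609}{-24155} + \frac{20835}{k{\left(-2,d{\left(-2 \right)} \right)}} = - \frac{29609}{-24155} + \frac{20835}{72 - 2 - 2} = \left(-29609\right) \left(- \frac{1}{24155}\right) + \frac{20835}{68} = \frac{29609}{24155} + 20835 \cdot \frac{1}{68} = \frac{29609}{24155} + \frac{20835}{68} = \frac{505282837}{1642540}$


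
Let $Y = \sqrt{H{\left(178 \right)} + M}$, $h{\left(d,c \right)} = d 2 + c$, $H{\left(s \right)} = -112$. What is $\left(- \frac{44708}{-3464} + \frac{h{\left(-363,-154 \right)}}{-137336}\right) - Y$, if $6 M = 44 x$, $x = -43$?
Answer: $\frac{191970819}{14866622} - \frac{i \sqrt{3846}}{3} \approx 12.913 - 20.672 i$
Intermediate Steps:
$M = - \frac{946}{3}$ ($M = \frac{44 \left(-43\right)}{6} = \frac{1}{6} \left(-1892\right) = - \frac{946}{3} \approx -315.33$)
$h{\left(d,c \right)} = c + 2 d$ ($h{\left(d,c \right)} = 2 d + c = c + 2 d$)
$Y = \frac{i \sqrt{3846}}{3}$ ($Y = \sqrt{-112 - \frac{946}{3}} = \sqrt{- \frac{1282}{3}} = \frac{i \sqrt{3846}}{3} \approx 20.672 i$)
$\left(- \frac{44708}{-3464} + \frac{h{\left(-363,-154 \right)}}{-137336}\right) - Y = \left(- \frac{44708}{-3464} + \frac{-154 + 2 \left(-363\right)}{-137336}\right) - \frac{i \sqrt{3846}}{3} = \left(\left(-44708\right) \left(- \frac{1}{3464}\right) + \left(-154 - 726\right) \left(- \frac{1}{137336}\right)\right) - \frac{i \sqrt{3846}}{3} = \left(\frac{11177}{866} - - \frac{110}{17167}\right) - \frac{i \sqrt{3846}}{3} = \left(\frac{11177}{866} + \frac{110}{17167}\right) - \frac{i \sqrt{3846}}{3} = \frac{191970819}{14866622} - \frac{i \sqrt{3846}}{3}$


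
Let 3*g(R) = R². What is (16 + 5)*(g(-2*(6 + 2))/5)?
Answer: 1792/5 ≈ 358.40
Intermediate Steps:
g(R) = R²/3
(16 + 5)*(g(-2*(6 + 2))/5) = (16 + 5)*(((-2*(6 + 2))²/3)/5) = 21*(((-2*8)²/3)*(⅕)) = 21*(((⅓)*(-16)²)*(⅕)) = 21*(((⅓)*256)*(⅕)) = 21*((256/3)*(⅕)) = 21*(256/15) = 1792/5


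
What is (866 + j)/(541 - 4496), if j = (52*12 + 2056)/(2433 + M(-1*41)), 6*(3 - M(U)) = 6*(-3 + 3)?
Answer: -528064/2408595 ≈ -0.21924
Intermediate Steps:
M(U) = 3 (M(U) = 3 - (-3 + 3) = 3 - 0 = 3 - ⅙*0 = 3 + 0 = 3)
j = 670/609 (j = (52*12 + 2056)/(2433 + 3) = (624 + 2056)/2436 = 2680*(1/2436) = 670/609 ≈ 1.1002)
(866 + j)/(541 - 4496) = (866 + 670/609)/(541 - 4496) = (528064/609)/(-3955) = (528064/609)*(-1/3955) = -528064/2408595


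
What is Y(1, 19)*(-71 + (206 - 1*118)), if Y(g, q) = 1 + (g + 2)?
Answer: 68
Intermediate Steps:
Y(g, q) = 3 + g (Y(g, q) = 1 + (2 + g) = 3 + g)
Y(1, 19)*(-71 + (206 - 1*118)) = (3 + 1)*(-71 + (206 - 1*118)) = 4*(-71 + (206 - 118)) = 4*(-71 + 88) = 4*17 = 68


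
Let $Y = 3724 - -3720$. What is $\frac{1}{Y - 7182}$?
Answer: $\frac{1}{262} \approx 0.0038168$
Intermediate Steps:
$Y = 7444$ ($Y = 3724 + 3720 = 7444$)
$\frac{1}{Y - 7182} = \frac{1}{7444 - 7182} = \frac{1}{262}$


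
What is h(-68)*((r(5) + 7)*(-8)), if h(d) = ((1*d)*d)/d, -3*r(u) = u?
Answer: 8704/3 ≈ 2901.3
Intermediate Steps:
r(u) = -u/3
h(d) = d (h(d) = (d*d)/d = d**2/d = d)
h(-68)*((r(5) + 7)*(-8)) = -68*(-1/3*5 + 7)*(-8) = -68*(-5/3 + 7)*(-8) = -1088*(-8)/3 = -68*(-128/3) = 8704/3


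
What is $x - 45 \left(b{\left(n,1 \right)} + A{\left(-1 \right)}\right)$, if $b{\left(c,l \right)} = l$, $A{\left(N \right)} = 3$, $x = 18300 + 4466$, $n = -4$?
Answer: $22586$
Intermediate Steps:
$x = 22766$
$x - 45 \left(b{\left(n,1 \right)} + A{\left(-1 \right)}\right) = 22766 - 45 \left(1 + 3\right) = 22766 - 45 \cdot 4 = 22766 - 180 = 22586$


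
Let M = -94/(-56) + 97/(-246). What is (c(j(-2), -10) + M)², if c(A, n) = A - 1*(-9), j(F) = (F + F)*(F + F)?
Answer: 8194413529/11861136 ≈ 690.86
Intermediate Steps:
j(F) = 4*F² (j(F) = (2*F)*(2*F) = 4*F²)
c(A, n) = 9 + A (c(A, n) = A + 9 = 9 + A)
M = 4423/3444 (M = -94*(-1/56) + 97*(-1/246) = 47/28 - 97/246 = 4423/3444 ≈ 1.2843)
(c(j(-2), -10) + M)² = ((9 + 4*(-2)²) + 4423/3444)² = ((9 + 4*4) + 4423/3444)² = ((9 + 16) + 4423/3444)² = (25 + 4423/3444)² = (90523/3444)² = 8194413529/11861136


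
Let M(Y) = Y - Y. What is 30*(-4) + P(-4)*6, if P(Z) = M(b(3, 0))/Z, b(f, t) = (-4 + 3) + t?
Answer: -120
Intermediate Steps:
b(f, t) = -1 + t
M(Y) = 0
P(Z) = 0 (P(Z) = 0/Z = 0)
30*(-4) + P(-4)*6 = 30*(-4) + 0*6 = -120 + 0 = -120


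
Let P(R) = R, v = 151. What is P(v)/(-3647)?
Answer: -151/3647 ≈ -0.041404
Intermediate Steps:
P(v)/(-3647) = 151/(-3647) = 151*(-1/3647) = -151/3647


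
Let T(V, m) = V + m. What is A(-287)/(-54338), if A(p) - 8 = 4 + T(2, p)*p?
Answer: -81807/54338 ≈ -1.5055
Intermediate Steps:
A(p) = 12 + p*(2 + p) (A(p) = 8 + (4 + (2 + p)*p) = 8 + (4 + p*(2 + p)) = 12 + p*(2 + p))
A(-287)/(-54338) = (12 - 287*(2 - 287))/(-54338) = (12 - 287*(-285))*(-1/54338) = (12 + 81795)*(-1/54338) = 81807*(-1/54338) = -81807/54338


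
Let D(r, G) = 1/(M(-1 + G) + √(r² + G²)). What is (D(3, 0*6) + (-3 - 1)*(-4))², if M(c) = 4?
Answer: 12769/49 ≈ 260.59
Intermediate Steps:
D(r, G) = 1/(4 + √(G² + r²)) (D(r, G) = 1/(4 + √(r² + G²)) = 1/(4 + √(G² + r²)))
(D(3, 0*6) + (-3 - 1)*(-4))² = (1/(4 + √((0*6)² + 3²)) + (-3 - 1)*(-4))² = (1/(4 + √(0² + 9)) - 4*(-4))² = (1/(4 + √(0 + 9)) + 16)² = (1/(4 + √9) + 16)² = (1/(4 + 3) + 16)² = (1/7 + 16)² = (⅐ + 16)² = (113/7)² = 12769/49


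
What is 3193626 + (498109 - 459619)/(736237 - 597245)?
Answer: 221944251741/69496 ≈ 3.1936e+6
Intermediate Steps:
3193626 + (498109 - 459619)/(736237 - 597245) = 3193626 + 38490/138992 = 3193626 + 38490*(1/138992) = 3193626 + 19245/69496 = 221944251741/69496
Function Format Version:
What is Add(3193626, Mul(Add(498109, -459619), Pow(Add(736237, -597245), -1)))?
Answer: Rational(221944251741, 69496) ≈ 3.1936e+6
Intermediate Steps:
Add(3193626, Mul(Add(498109, -459619), Pow(Add(736237, -597245), -1))) = Add(3193626, Mul(38490, Pow(138992, -1))) = Add(3193626, Mul(38490, Rational(1, 138992))) = Add(3193626, Rational(19245, 69496)) = Rational(221944251741, 69496)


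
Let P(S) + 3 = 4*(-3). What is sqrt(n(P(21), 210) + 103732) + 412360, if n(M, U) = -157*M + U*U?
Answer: 412360 + sqrt(150187) ≈ 4.1275e+5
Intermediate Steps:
P(S) = -15 (P(S) = -3 + 4*(-3) = -3 - 12 = -15)
n(M, U) = U**2 - 157*M (n(M, U) = -157*M + U**2 = U**2 - 157*M)
sqrt(n(P(21), 210) + 103732) + 412360 = sqrt((210**2 - 157*(-15)) + 103732) + 412360 = sqrt((44100 + 2355) + 103732) + 412360 = sqrt(46455 + 103732) + 412360 = sqrt(150187) + 412360 = 412360 + sqrt(150187)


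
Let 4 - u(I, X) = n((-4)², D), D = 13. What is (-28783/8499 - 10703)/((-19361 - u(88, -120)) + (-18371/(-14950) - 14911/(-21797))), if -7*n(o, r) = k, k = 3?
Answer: 207561456170159000/375394579314759759 ≈ 0.55292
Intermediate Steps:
n(o, r) = -3/7 (n(o, r) = -⅐*3 = -3/7)
u(I, X) = 31/7 (u(I, X) = 4 - 1*(-3/7) = 4 + 3/7 = 31/7)
(-28783/8499 - 10703)/((-19361 - u(88, -120)) + (-18371/(-14950) - 14911/(-21797))) = (-28783/8499 - 10703)/((-19361 - 1*31/7) + (-18371/(-14950) - 14911/(-21797))) = (-28783*1/8499 - 10703)/((-19361 - 31/7) + (-18371*(-1/14950) - 14911*(-1/21797))) = (-28783/8499 - 10703)/(-135558/7 + (18371/14950 + 14911/21797)) = -90993580/(8499*(-135558/7 + 623352137/325865150)) = -90993580/(8499*(-44169264538741/2281056050)) = -90993580/8499*(-2281056050/44169264538741) = 207561456170159000/375394579314759759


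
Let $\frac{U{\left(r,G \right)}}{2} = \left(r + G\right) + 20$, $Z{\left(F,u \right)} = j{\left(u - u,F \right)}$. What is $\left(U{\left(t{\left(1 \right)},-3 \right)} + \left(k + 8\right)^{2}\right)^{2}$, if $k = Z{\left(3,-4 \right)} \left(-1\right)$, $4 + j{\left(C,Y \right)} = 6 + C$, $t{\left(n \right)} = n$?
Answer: $5184$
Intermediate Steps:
$j{\left(C,Y \right)} = 2 + C$ ($j{\left(C,Y \right)} = -4 + \left(6 + C\right) = 2 + C$)
$Z{\left(F,u \right)} = 2$ ($Z{\left(F,u \right)} = 2 + \left(u - u\right) = 2 + 0 = 2$)
$U{\left(r,G \right)} = 40 + 2 G + 2 r$ ($U{\left(r,G \right)} = 2 \left(\left(r + G\right) + 20\right) = 2 \left(\left(G + r\right) + 20\right) = 2 \left(20 + G + r\right) = 40 + 2 G + 2 r$)
$k = -2$ ($k = 2 \left(-1\right) = -2$)
$\left(U{\left(t{\left(1 \right)},-3 \right)} + \left(k + 8\right)^{2}\right)^{2} = \left(\left(40 + 2 \left(-3\right) + 2 \cdot 1\right) + \left(-2 + 8\right)^{2}\right)^{2} = \left(\left(40 - 6 + 2\right) + 6^{2}\right)^{2} = \left(36 + 36\right)^{2} = 72^{2} = 5184$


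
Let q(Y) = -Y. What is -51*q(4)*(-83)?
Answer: -16932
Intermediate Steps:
-51*q(4)*(-83) = -(-51)*4*(-83) = -51*(-4)*(-83) = 204*(-83) = -16932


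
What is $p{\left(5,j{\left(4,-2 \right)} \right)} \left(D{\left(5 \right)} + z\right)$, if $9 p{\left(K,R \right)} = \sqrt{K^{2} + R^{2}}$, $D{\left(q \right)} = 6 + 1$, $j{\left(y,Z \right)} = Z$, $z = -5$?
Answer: $\frac{2 \sqrt{29}}{9} \approx 1.1967$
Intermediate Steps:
$D{\left(q \right)} = 7$
$p{\left(K,R \right)} = \frac{\sqrt{K^{2} + R^{2}}}{9}$
$p{\left(5,j{\left(4,-2 \right)} \right)} \left(D{\left(5 \right)} + z\right) = \frac{\sqrt{5^{2} + \left(-2\right)^{2}}}{9} \left(7 - 5\right) = \frac{\sqrt{25 + 4}}{9} \cdot 2 = \frac{\sqrt{29}}{9} \cdot 2 = \frac{2 \sqrt{29}}{9}$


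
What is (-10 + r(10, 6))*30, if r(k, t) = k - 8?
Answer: -240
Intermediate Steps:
r(k, t) = -8 + k
(-10 + r(10, 6))*30 = (-10 + (-8 + 10))*30 = (-10 + 2)*30 = -8*30 = -240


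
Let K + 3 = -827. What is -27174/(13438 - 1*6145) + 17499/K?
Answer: -50058209/2017730 ≈ -24.809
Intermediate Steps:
K = -830 (K = -3 - 827 = -830)
-27174/(13438 - 1*6145) + 17499/K = -27174/(13438 - 1*6145) + 17499/(-830) = -27174/(13438 - 6145) + 17499*(-1/830) = -27174/7293 - 17499/830 = -27174*1/7293 - 17499/830 = -9058/2431 - 17499/830 = -50058209/2017730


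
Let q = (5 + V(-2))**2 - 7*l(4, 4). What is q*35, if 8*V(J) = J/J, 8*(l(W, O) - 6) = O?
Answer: -43085/64 ≈ -673.20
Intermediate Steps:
l(W, O) = 6 + O/8
V(J) = 1/8 (V(J) = (J/J)/8 = (1/8)*1 = 1/8)
q = -1231/64 (q = (5 + 1/8)**2 - 7*(6 + (1/8)*4) = (41/8)**2 - 7*(6 + 1/2) = 1681/64 - 7*13/2 = 1681/64 - 91/2 = -1231/64 ≈ -19.234)
q*35 = -1231/64*35 = -43085/64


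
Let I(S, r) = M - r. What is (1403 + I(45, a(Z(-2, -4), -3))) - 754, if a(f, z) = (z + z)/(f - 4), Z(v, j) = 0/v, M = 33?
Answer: 1361/2 ≈ 680.50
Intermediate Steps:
Z(v, j) = 0
a(f, z) = 2*z/(-4 + f) (a(f, z) = (2*z)/(-4 + f) = 2*z/(-4 + f))
I(S, r) = 33 - r
(1403 + I(45, a(Z(-2, -4), -3))) - 754 = (1403 + (33 - 2*(-3)/(-4 + 0))) - 754 = (1403 + (33 - 2*(-3)/(-4))) - 754 = (1403 + (33 - 2*(-3)*(-1)/4)) - 754 = (1403 + (33 - 1*3/2)) - 754 = (1403 + (33 - 3/2)) - 754 = (1403 + 63/2) - 754 = 2869/2 - 754 = 1361/2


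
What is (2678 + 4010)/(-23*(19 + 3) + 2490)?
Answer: 209/62 ≈ 3.3710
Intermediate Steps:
(2678 + 4010)/(-23*(19 + 3) + 2490) = 6688/(-23*22 + 2490) = 6688/(-506 + 2490) = 6688/1984 = 6688*(1/1984) = 209/62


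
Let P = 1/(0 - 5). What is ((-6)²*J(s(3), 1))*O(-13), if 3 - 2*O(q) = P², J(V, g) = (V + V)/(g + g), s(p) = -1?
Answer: -1332/25 ≈ -53.280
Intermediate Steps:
J(V, g) = V/g (J(V, g) = (2*V)/((2*g)) = (2*V)*(1/(2*g)) = V/g)
P = -⅕ (P = 1/(-5) = -⅕ ≈ -0.20000)
O(q) = 37/25 (O(q) = 3/2 - (-⅕)²/2 = 3/2 - ½*1/25 = 3/2 - 1/50 = 37/25)
((-6)²*J(s(3), 1))*O(-13) = ((-6)²*(-1/1))*(37/25) = (36*(-1*1))*(37/25) = (36*(-1))*(37/25) = -36*37/25 = -1332/25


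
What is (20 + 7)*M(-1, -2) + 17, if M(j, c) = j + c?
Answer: -64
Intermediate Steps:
M(j, c) = c + j
(20 + 7)*M(-1, -2) + 17 = (20 + 7)*(-2 - 1) + 17 = 27*(-3) + 17 = -81 + 17 = -64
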